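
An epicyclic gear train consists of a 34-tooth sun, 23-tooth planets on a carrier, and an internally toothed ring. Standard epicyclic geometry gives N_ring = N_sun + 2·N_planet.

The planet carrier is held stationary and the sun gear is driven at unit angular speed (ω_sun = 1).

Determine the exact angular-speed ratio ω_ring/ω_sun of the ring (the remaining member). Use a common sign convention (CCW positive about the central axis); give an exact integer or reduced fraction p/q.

-17/40

N_ring = 34 + 2·23 = 80
34(ω_s−ω_c) = −80(ω_r−ω_c),  ω_c=0, ω_s=1
ω_r = 0 − (34/80)(1−0) = -17/40
ω_r/ω_s = -17/40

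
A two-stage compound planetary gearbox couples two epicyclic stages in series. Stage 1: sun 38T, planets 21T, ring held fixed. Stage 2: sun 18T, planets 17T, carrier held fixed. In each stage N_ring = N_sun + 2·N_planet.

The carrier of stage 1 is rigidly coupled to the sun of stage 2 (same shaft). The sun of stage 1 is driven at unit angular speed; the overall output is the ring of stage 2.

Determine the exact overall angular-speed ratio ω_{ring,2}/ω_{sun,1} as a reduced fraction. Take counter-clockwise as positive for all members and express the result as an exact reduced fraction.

-171/1534

Stage 1: N_ring = 38 + 2·21 = 80
Stage 1: 38(ω_s−ω_c) = −80(ω_r−ω_c),  ω_r=0, ω_s=1
Stage 1: 38(1−ω_c) = −80(0−ω_c)  ⇒  118ω_c = 38  ⇒  ω_c = 19/59
  ⇒ ω_c¹/ω_s¹ = 19/59
Stage 2: N_ring = 18 + 2·17 = 52
Stage 2: 18(ω_s−ω_c) = −52(ω_r−ω_c),  ω_c=0, ω_s=1
Stage 2: ω_r = 0 − (18/52)(1−0) = -9/26
  ⇒ ω_r²/ω_s² = -9/26
Coupling ω_s² = ω_c¹ ⇒ overall = 19/59 × -9/26 = -171/1534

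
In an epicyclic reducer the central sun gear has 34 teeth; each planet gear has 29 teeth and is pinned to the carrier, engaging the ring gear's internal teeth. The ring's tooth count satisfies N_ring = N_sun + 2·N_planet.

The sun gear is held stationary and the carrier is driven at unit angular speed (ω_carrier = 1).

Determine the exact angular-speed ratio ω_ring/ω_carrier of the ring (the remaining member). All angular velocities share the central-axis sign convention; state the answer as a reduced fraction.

63/46

N_ring = 34 + 2·29 = 92
34(ω_s−ω_c) = −92(ω_r−ω_c),  ω_s=0, ω_c=1
ω_r = 1 − (34/92)(0−1) = 63/46
ω_r/ω_c = 63/46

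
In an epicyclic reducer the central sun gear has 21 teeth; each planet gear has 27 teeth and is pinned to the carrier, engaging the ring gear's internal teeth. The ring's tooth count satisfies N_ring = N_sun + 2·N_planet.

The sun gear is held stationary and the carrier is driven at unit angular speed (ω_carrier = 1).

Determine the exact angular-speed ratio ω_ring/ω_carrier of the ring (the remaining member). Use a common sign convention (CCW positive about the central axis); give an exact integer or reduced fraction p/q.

N_ring = 21 + 2·27 = 75
21(ω_s−ω_c) = −75(ω_r−ω_c),  ω_s=0, ω_c=1
ω_r = 1 − (21/75)(0−1) = 32/25
ω_r/ω_c = 32/25

32/25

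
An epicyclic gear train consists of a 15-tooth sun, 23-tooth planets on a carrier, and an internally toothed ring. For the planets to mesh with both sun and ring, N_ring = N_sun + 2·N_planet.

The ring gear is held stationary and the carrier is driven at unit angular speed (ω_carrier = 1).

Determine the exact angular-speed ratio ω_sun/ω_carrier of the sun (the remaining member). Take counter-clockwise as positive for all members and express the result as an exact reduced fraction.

N_ring = 15 + 2·23 = 61
15(ω_s−ω_c) = −61(ω_r−ω_c),  ω_r=0, ω_c=1
ω_s = 1 − (61/15)(0−1) = 76/15
ω_s/ω_c = 76/15

76/15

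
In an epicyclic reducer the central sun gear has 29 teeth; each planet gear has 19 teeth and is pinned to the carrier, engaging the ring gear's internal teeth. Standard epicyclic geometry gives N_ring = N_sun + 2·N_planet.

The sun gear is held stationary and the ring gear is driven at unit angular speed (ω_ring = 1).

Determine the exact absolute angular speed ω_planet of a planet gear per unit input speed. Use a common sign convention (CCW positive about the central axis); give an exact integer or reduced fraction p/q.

N_ring = 29 + 2·19 = 67
29(ω_s−ω_c) = −67(ω_r−ω_c),  ω_s=0, ω_r=1
29(0−ω_c) = −67(1−ω_c)  ⇒  96ω_c = 67  ⇒  ω_c = 67/96
sun–planet: 29·(0−67/96) = −19·(ω_p−ω_c)  ⇒  ω_p−ω_c = −(29/19)·(-67/96) = 1943/1824
ω_p = 67/96 + 1943/1824 = 67/38

67/38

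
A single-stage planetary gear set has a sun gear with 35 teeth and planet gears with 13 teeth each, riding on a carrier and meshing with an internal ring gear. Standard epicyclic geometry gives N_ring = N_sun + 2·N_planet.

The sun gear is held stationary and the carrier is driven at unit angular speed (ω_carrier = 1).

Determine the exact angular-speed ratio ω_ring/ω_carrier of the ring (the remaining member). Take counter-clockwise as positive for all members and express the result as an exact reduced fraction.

96/61

N_ring = 35 + 2·13 = 61
35(ω_s−ω_c) = −61(ω_r−ω_c),  ω_s=0, ω_c=1
ω_r = 1 − (35/61)(0−1) = 96/61
ω_r/ω_c = 96/61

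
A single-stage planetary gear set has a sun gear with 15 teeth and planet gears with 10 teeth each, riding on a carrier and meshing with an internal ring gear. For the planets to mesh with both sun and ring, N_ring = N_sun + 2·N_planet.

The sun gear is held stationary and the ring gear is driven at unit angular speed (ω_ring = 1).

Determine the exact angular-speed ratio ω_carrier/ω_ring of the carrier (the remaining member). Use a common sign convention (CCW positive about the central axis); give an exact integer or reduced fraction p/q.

N_ring = 15 + 2·10 = 35
15(ω_s−ω_c) = −35(ω_r−ω_c),  ω_s=0, ω_r=1
15(0−ω_c) = −35(1−ω_c)  ⇒  50ω_c = 35  ⇒  ω_c = 7/10
ω_c/ω_r = 7/10

7/10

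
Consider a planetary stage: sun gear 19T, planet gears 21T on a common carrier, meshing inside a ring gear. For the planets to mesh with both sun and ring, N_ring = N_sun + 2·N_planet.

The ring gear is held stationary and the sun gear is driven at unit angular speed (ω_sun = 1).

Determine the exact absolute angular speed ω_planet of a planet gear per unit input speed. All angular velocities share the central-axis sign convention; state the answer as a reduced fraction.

N_ring = 19 + 2·21 = 61
19(ω_s−ω_c) = −61(ω_r−ω_c),  ω_r=0, ω_s=1
19(1−ω_c) = −61(0−ω_c)  ⇒  80ω_c = 19  ⇒  ω_c = 19/80
sun–planet: 19·(1−19/80) = −21·(ω_p−ω_c)  ⇒  ω_p−ω_c = −(19/21)·(61/80) = -1159/1680
ω_p = 19/80 − 1159/1680 = -19/42

-19/42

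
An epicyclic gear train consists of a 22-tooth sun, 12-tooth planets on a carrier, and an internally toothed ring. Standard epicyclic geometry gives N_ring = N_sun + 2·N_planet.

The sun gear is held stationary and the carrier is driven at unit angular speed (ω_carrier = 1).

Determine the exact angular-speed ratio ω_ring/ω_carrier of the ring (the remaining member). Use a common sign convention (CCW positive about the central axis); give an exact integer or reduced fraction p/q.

N_ring = 22 + 2·12 = 46
22(ω_s−ω_c) = −46(ω_r−ω_c),  ω_s=0, ω_c=1
ω_r = 1 − (22/46)(0−1) = 34/23
ω_r/ω_c = 34/23

34/23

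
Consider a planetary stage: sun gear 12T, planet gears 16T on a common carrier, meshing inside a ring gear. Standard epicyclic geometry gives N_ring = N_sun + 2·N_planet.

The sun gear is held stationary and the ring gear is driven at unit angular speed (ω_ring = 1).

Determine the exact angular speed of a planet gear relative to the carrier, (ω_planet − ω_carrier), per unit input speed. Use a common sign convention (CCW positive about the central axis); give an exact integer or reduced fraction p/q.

33/56

N_ring = 12 + 2·16 = 44
12(ω_s−ω_c) = −44(ω_r−ω_c),  ω_s=0, ω_r=1
12(0−ω_c) = −44(1−ω_c)  ⇒  56ω_c = 44  ⇒  ω_c = 11/14
sun–planet: 12·(0−11/14) = −16·(ω_p−ω_c)  ⇒  ω_p−ω_c = −(12/16)·(-11/14) = 33/56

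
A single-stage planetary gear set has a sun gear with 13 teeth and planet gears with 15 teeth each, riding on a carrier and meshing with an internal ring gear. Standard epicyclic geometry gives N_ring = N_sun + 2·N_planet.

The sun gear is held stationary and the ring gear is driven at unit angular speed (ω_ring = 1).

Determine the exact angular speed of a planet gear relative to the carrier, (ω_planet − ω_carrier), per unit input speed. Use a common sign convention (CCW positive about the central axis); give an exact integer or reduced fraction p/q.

N_ring = 13 + 2·15 = 43
13(ω_s−ω_c) = −43(ω_r−ω_c),  ω_s=0, ω_r=1
13(0−ω_c) = −43(1−ω_c)  ⇒  56ω_c = 43  ⇒  ω_c = 43/56
sun–planet: 13·(0−43/56) = −15·(ω_p−ω_c)  ⇒  ω_p−ω_c = −(13/15)·(-43/56) = 559/840

559/840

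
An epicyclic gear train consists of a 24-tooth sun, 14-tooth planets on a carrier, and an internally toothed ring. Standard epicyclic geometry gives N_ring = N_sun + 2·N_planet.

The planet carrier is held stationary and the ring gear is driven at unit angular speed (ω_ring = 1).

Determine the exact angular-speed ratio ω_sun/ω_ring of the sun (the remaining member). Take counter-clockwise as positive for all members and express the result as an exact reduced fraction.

N_ring = 24 + 2·14 = 52
24(ω_s−ω_c) = −52(ω_r−ω_c),  ω_c=0, ω_r=1
ω_s = 0 − (52/24)(1−0) = -13/6
ω_s/ω_r = -13/6

-13/6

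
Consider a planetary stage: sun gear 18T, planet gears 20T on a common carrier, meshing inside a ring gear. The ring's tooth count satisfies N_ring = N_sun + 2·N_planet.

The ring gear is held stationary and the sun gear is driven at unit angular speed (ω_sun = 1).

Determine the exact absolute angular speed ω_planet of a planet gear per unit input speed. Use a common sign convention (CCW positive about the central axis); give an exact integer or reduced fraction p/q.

N_ring = 18 + 2·20 = 58
18(ω_s−ω_c) = −58(ω_r−ω_c),  ω_r=0, ω_s=1
18(1−ω_c) = −58(0−ω_c)  ⇒  76ω_c = 18  ⇒  ω_c = 9/38
sun–planet: 18·(1−9/38) = −20·(ω_p−ω_c)  ⇒  ω_p−ω_c = −(18/20)·(29/38) = -261/380
ω_p = 9/38 − 261/380 = -9/20

-9/20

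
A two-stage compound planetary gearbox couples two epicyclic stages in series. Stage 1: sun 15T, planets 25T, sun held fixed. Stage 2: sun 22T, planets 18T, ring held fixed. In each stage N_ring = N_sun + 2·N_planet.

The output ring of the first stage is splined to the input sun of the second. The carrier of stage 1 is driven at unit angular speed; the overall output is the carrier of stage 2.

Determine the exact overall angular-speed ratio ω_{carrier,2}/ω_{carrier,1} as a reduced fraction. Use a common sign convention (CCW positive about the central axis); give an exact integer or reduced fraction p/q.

22/65

Stage 1: N_ring = 15 + 2·25 = 65
Stage 1: 15(ω_s−ω_c) = −65(ω_r−ω_c),  ω_s=0, ω_c=1
Stage 1: ω_r = 1 − (15/65)(0−1) = 16/13
  ⇒ ω_r¹/ω_c¹ = 16/13
Stage 2: N_ring = 22 + 2·18 = 58
Stage 2: 22(ω_s−ω_c) = −58(ω_r−ω_c),  ω_r=0, ω_s=1
Stage 2: 22(1−ω_c) = −58(0−ω_c)  ⇒  80ω_c = 22  ⇒  ω_c = 11/40
  ⇒ ω_c²/ω_s² = 11/40
Coupling ω_s² = ω_r¹ ⇒ overall = 16/13 × 11/40 = 22/65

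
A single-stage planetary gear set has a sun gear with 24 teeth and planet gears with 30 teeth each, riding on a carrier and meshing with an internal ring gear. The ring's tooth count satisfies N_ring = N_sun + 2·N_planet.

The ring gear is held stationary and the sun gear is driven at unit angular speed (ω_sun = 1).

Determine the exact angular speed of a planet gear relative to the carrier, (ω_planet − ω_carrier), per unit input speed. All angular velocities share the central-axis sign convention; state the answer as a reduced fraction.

-28/45

N_ring = 24 + 2·30 = 84
24(ω_s−ω_c) = −84(ω_r−ω_c),  ω_r=0, ω_s=1
24(1−ω_c) = −84(0−ω_c)  ⇒  108ω_c = 24  ⇒  ω_c = 2/9
sun–planet: 24·(1−2/9) = −30·(ω_p−ω_c)  ⇒  ω_p−ω_c = −(24/30)·(7/9) = -28/45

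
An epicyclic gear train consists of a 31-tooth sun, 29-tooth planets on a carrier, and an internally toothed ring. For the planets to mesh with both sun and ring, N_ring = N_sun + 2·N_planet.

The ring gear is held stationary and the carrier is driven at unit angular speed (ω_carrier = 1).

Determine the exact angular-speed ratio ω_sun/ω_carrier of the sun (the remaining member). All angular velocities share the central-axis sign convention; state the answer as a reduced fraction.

120/31

N_ring = 31 + 2·29 = 89
31(ω_s−ω_c) = −89(ω_r−ω_c),  ω_r=0, ω_c=1
ω_s = 1 − (89/31)(0−1) = 120/31
ω_s/ω_c = 120/31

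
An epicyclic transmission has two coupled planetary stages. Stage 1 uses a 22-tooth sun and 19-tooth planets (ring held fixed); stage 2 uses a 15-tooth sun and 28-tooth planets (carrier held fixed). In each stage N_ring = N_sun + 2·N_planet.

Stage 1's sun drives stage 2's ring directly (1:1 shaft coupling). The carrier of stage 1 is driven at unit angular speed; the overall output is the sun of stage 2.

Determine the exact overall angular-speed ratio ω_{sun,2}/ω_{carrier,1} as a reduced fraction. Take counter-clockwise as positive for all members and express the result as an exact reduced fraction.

-2911/165

Stage 1: N_ring = 22 + 2·19 = 60
Stage 1: 22(ω_s−ω_c) = −60(ω_r−ω_c),  ω_r=0, ω_c=1
Stage 1: ω_s = 1 − (60/22)(0−1) = 41/11
  ⇒ ω_s¹/ω_c¹ = 41/11
Stage 2: N_ring = 15 + 2·28 = 71
Stage 2: 15(ω_s−ω_c) = −71(ω_r−ω_c),  ω_c=0, ω_r=1
Stage 2: ω_s = 0 − (71/15)(1−0) = -71/15
  ⇒ ω_s²/ω_r² = -71/15
Coupling ω_r² = ω_s¹ ⇒ overall = 41/11 × -71/15 = -2911/165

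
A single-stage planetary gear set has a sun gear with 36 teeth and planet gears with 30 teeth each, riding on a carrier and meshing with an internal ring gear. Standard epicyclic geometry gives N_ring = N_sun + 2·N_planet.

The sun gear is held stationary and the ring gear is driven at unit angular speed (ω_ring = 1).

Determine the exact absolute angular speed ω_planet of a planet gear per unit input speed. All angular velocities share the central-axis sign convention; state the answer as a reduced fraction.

N_ring = 36 + 2·30 = 96
36(ω_s−ω_c) = −96(ω_r−ω_c),  ω_s=0, ω_r=1
36(0−ω_c) = −96(1−ω_c)  ⇒  132ω_c = 96  ⇒  ω_c = 8/11
sun–planet: 36·(0−8/11) = −30·(ω_p−ω_c)  ⇒  ω_p−ω_c = −(36/30)·(-8/11) = 48/55
ω_p = 8/11 + 48/55 = 8/5

8/5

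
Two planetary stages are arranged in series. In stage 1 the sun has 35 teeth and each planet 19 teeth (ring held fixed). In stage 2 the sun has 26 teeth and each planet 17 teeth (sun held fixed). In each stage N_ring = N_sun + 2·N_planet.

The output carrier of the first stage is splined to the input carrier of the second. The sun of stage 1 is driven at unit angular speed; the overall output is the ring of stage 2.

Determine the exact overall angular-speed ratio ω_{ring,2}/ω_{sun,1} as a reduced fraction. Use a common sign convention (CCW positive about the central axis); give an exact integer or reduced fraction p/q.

Stage 1: N_ring = 35 + 2·19 = 73
Stage 1: 35(ω_s−ω_c) = −73(ω_r−ω_c),  ω_r=0, ω_s=1
Stage 1: 35(1−ω_c) = −73(0−ω_c)  ⇒  108ω_c = 35  ⇒  ω_c = 35/108
  ⇒ ω_c¹/ω_s¹ = 35/108
Stage 2: N_ring = 26 + 2·17 = 60
Stage 2: 26(ω_s−ω_c) = −60(ω_r−ω_c),  ω_s=0, ω_c=1
Stage 2: ω_r = 1 − (26/60)(0−1) = 43/30
  ⇒ ω_r²/ω_c² = 43/30
Coupling ω_c² = ω_c¹ ⇒ overall = 35/108 × 43/30 = 301/648

301/648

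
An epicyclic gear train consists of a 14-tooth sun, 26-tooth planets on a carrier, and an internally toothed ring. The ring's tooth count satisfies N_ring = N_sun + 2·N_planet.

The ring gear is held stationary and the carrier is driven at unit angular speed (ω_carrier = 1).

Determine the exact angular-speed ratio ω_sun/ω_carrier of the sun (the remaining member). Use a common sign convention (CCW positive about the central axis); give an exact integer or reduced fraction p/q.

N_ring = 14 + 2·26 = 66
14(ω_s−ω_c) = −66(ω_r−ω_c),  ω_r=0, ω_c=1
ω_s = 1 − (66/14)(0−1) = 40/7
ω_s/ω_c = 40/7

40/7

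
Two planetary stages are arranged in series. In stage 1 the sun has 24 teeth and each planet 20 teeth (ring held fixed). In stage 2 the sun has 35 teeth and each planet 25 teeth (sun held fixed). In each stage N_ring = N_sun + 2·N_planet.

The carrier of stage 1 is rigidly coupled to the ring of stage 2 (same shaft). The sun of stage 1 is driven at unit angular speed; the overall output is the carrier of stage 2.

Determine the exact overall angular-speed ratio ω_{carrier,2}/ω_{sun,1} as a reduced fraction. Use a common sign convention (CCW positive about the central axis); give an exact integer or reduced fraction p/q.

17/88

Stage 1: N_ring = 24 + 2·20 = 64
Stage 1: 24(ω_s−ω_c) = −64(ω_r−ω_c),  ω_r=0, ω_s=1
Stage 1: 24(1−ω_c) = −64(0−ω_c)  ⇒  88ω_c = 24  ⇒  ω_c = 3/11
  ⇒ ω_c¹/ω_s¹ = 3/11
Stage 2: N_ring = 35 + 2·25 = 85
Stage 2: 35(ω_s−ω_c) = −85(ω_r−ω_c),  ω_s=0, ω_r=1
Stage 2: 35(0−ω_c) = −85(1−ω_c)  ⇒  120ω_c = 85  ⇒  ω_c = 17/24
  ⇒ ω_c²/ω_r² = 17/24
Coupling ω_r² = ω_c¹ ⇒ overall = 3/11 × 17/24 = 17/88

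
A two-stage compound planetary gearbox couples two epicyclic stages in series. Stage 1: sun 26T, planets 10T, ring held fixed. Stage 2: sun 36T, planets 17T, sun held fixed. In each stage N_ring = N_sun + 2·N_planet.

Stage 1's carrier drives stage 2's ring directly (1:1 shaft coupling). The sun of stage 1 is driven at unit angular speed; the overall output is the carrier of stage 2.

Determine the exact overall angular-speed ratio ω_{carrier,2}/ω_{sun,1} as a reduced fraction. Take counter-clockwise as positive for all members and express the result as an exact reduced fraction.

Stage 1: N_ring = 26 + 2·10 = 46
Stage 1: 26(ω_s−ω_c) = −46(ω_r−ω_c),  ω_r=0, ω_s=1
Stage 1: 26(1−ω_c) = −46(0−ω_c)  ⇒  72ω_c = 26  ⇒  ω_c = 13/36
  ⇒ ω_c¹/ω_s¹ = 13/36
Stage 2: N_ring = 36 + 2·17 = 70
Stage 2: 36(ω_s−ω_c) = −70(ω_r−ω_c),  ω_s=0, ω_r=1
Stage 2: 36(0−ω_c) = −70(1−ω_c)  ⇒  106ω_c = 70  ⇒  ω_c = 35/53
  ⇒ ω_c²/ω_r² = 35/53
Coupling ω_r² = ω_c¹ ⇒ overall = 13/36 × 35/53 = 455/1908

455/1908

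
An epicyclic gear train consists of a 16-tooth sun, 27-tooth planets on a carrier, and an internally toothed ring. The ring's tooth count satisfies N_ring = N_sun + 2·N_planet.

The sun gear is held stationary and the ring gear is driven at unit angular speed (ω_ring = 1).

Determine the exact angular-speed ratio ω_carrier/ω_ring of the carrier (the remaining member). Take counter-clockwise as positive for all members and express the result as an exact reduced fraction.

N_ring = 16 + 2·27 = 70
16(ω_s−ω_c) = −70(ω_r−ω_c),  ω_s=0, ω_r=1
16(0−ω_c) = −70(1−ω_c)  ⇒  86ω_c = 70  ⇒  ω_c = 35/43
ω_c/ω_r = 35/43

35/43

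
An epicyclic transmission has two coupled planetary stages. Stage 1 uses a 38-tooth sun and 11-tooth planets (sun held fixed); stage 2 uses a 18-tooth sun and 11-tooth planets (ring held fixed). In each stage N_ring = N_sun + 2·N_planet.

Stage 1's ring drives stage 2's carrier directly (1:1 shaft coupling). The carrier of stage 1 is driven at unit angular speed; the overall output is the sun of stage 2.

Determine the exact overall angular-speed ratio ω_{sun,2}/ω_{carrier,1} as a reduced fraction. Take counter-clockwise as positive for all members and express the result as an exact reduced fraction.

Stage 1: N_ring = 38 + 2·11 = 60
Stage 1: 38(ω_s−ω_c) = −60(ω_r−ω_c),  ω_s=0, ω_c=1
Stage 1: ω_r = 1 − (38/60)(0−1) = 49/30
  ⇒ ω_r¹/ω_c¹ = 49/30
Stage 2: N_ring = 18 + 2·11 = 40
Stage 2: 18(ω_s−ω_c) = −40(ω_r−ω_c),  ω_r=0, ω_c=1
Stage 2: ω_s = 1 − (40/18)(0−1) = 29/9
  ⇒ ω_s²/ω_c² = 29/9
Coupling ω_c² = ω_r¹ ⇒ overall = 49/30 × 29/9 = 1421/270

1421/270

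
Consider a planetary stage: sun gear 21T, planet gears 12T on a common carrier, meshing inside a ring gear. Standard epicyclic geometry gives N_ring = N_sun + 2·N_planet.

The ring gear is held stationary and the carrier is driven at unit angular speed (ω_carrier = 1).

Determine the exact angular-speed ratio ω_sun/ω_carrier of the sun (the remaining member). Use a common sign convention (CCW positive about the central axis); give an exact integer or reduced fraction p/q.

22/7

N_ring = 21 + 2·12 = 45
21(ω_s−ω_c) = −45(ω_r−ω_c),  ω_r=0, ω_c=1
ω_s = 1 − (45/21)(0−1) = 22/7
ω_s/ω_c = 22/7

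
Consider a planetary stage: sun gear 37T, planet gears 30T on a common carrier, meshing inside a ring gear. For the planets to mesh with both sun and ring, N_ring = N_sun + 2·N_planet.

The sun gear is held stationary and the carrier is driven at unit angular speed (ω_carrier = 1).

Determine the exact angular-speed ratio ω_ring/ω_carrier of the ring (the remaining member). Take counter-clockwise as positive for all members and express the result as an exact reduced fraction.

N_ring = 37 + 2·30 = 97
37(ω_s−ω_c) = −97(ω_r−ω_c),  ω_s=0, ω_c=1
ω_r = 1 − (37/97)(0−1) = 134/97
ω_r/ω_c = 134/97

134/97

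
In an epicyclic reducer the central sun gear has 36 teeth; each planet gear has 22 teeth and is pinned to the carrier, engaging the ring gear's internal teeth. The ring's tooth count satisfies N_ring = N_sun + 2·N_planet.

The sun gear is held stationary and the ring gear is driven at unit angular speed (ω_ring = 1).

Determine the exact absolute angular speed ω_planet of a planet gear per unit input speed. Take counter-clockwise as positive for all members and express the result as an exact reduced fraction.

N_ring = 36 + 2·22 = 80
36(ω_s−ω_c) = −80(ω_r−ω_c),  ω_s=0, ω_r=1
36(0−ω_c) = −80(1−ω_c)  ⇒  116ω_c = 80  ⇒  ω_c = 20/29
sun–planet: 36·(0−20/29) = −22·(ω_p−ω_c)  ⇒  ω_p−ω_c = −(36/22)·(-20/29) = 360/319
ω_p = 20/29 + 360/319 = 20/11

20/11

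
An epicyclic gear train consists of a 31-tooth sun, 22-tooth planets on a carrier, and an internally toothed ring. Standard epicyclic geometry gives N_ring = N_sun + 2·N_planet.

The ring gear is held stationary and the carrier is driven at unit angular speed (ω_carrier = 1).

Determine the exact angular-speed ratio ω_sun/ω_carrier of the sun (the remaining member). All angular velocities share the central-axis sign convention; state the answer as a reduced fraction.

N_ring = 31 + 2·22 = 75
31(ω_s−ω_c) = −75(ω_r−ω_c),  ω_r=0, ω_c=1
ω_s = 1 − (75/31)(0−1) = 106/31
ω_s/ω_c = 106/31

106/31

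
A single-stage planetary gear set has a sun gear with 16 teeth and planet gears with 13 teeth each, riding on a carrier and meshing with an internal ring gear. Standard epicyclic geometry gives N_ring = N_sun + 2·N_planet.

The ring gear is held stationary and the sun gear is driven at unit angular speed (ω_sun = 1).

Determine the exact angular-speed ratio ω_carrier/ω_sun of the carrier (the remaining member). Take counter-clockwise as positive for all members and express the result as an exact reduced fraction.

N_ring = 16 + 2·13 = 42
16(ω_s−ω_c) = −42(ω_r−ω_c),  ω_r=0, ω_s=1
16(1−ω_c) = −42(0−ω_c)  ⇒  58ω_c = 16  ⇒  ω_c = 8/29
ω_c/ω_s = 8/29

8/29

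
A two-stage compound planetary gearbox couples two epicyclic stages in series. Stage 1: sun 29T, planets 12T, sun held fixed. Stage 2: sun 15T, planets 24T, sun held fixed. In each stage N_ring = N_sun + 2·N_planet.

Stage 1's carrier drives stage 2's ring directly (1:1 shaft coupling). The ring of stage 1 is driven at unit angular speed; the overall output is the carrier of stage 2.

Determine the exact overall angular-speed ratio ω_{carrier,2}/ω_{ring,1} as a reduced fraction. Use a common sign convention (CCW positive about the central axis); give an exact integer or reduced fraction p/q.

Stage 1: N_ring = 29 + 2·12 = 53
Stage 1: 29(ω_s−ω_c) = −53(ω_r−ω_c),  ω_s=0, ω_r=1
Stage 1: 29(0−ω_c) = −53(1−ω_c)  ⇒  82ω_c = 53  ⇒  ω_c = 53/82
  ⇒ ω_c¹/ω_r¹ = 53/82
Stage 2: N_ring = 15 + 2·24 = 63
Stage 2: 15(ω_s−ω_c) = −63(ω_r−ω_c),  ω_s=0, ω_r=1
Stage 2: 15(0−ω_c) = −63(1−ω_c)  ⇒  78ω_c = 63  ⇒  ω_c = 21/26
  ⇒ ω_c²/ω_r² = 21/26
Coupling ω_r² = ω_c¹ ⇒ overall = 53/82 × 21/26 = 1113/2132

1113/2132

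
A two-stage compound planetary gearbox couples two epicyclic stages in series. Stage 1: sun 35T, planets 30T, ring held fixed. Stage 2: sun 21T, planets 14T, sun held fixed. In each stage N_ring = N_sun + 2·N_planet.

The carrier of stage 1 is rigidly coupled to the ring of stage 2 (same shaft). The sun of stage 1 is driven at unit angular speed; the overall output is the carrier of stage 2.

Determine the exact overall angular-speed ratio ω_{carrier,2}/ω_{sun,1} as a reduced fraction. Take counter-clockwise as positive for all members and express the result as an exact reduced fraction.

Stage 1: N_ring = 35 + 2·30 = 95
Stage 1: 35(ω_s−ω_c) = −95(ω_r−ω_c),  ω_r=0, ω_s=1
Stage 1: 35(1−ω_c) = −95(0−ω_c)  ⇒  130ω_c = 35  ⇒  ω_c = 7/26
  ⇒ ω_c¹/ω_s¹ = 7/26
Stage 2: N_ring = 21 + 2·14 = 49
Stage 2: 21(ω_s−ω_c) = −49(ω_r−ω_c),  ω_s=0, ω_r=1
Stage 2: 21(0−ω_c) = −49(1−ω_c)  ⇒  70ω_c = 49  ⇒  ω_c = 7/10
  ⇒ ω_c²/ω_r² = 7/10
Coupling ω_r² = ω_c¹ ⇒ overall = 7/26 × 7/10 = 49/260

49/260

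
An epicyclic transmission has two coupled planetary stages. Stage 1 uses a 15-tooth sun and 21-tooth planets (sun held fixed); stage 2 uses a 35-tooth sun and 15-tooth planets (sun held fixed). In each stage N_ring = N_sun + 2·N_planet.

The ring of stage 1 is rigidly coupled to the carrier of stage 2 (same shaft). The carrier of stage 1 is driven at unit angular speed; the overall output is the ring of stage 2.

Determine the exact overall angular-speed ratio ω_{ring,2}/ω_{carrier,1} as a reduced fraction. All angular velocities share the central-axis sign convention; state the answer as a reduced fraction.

Stage 1: N_ring = 15 + 2·21 = 57
Stage 1: 15(ω_s−ω_c) = −57(ω_r−ω_c),  ω_s=0, ω_c=1
Stage 1: ω_r = 1 − (15/57)(0−1) = 24/19
  ⇒ ω_r¹/ω_c¹ = 24/19
Stage 2: N_ring = 35 + 2·15 = 65
Stage 2: 35(ω_s−ω_c) = −65(ω_r−ω_c),  ω_s=0, ω_c=1
Stage 2: ω_r = 1 − (35/65)(0−1) = 20/13
  ⇒ ω_r²/ω_c² = 20/13
Coupling ω_c² = ω_r¹ ⇒ overall = 24/19 × 20/13 = 480/247

480/247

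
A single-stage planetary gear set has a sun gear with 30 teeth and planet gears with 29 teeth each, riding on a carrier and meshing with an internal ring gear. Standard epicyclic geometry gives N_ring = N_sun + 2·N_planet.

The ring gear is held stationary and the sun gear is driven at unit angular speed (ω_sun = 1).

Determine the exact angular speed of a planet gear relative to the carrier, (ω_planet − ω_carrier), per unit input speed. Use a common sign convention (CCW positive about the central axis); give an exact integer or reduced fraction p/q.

N_ring = 30 + 2·29 = 88
30(ω_s−ω_c) = −88(ω_r−ω_c),  ω_r=0, ω_s=1
30(1−ω_c) = −88(0−ω_c)  ⇒  118ω_c = 30  ⇒  ω_c = 15/59
sun–planet: 30·(1−15/59) = −29·(ω_p−ω_c)  ⇒  ω_p−ω_c = −(30/29)·(44/59) = -1320/1711

-1320/1711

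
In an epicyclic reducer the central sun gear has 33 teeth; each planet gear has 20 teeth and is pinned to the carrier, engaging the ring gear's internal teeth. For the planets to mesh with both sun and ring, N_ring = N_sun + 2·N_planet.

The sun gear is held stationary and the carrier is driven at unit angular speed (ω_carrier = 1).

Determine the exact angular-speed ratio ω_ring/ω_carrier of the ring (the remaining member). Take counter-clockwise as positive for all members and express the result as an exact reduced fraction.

106/73

N_ring = 33 + 2·20 = 73
33(ω_s−ω_c) = −73(ω_r−ω_c),  ω_s=0, ω_c=1
ω_r = 1 − (33/73)(0−1) = 106/73
ω_r/ω_c = 106/73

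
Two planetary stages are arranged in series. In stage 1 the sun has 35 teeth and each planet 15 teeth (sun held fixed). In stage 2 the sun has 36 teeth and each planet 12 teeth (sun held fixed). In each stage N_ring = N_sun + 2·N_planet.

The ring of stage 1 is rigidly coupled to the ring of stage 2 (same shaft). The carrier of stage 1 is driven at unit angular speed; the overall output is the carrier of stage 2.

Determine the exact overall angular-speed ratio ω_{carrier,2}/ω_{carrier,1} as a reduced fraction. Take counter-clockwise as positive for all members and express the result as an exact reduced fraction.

Stage 1: N_ring = 35 + 2·15 = 65
Stage 1: 35(ω_s−ω_c) = −65(ω_r−ω_c),  ω_s=0, ω_c=1
Stage 1: ω_r = 1 − (35/65)(0−1) = 20/13
  ⇒ ω_r¹/ω_c¹ = 20/13
Stage 2: N_ring = 36 + 2·12 = 60
Stage 2: 36(ω_s−ω_c) = −60(ω_r−ω_c),  ω_s=0, ω_r=1
Stage 2: 36(0−ω_c) = −60(1−ω_c)  ⇒  96ω_c = 60  ⇒  ω_c = 5/8
  ⇒ ω_c²/ω_r² = 5/8
Coupling ω_r² = ω_r¹ ⇒ overall = 20/13 × 5/8 = 25/26

25/26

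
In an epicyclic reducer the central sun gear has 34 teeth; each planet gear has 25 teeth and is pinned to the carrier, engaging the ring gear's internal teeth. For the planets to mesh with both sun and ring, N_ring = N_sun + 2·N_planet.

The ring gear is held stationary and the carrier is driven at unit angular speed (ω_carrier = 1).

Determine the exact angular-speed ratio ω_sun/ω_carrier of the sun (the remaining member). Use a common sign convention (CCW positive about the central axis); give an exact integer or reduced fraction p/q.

N_ring = 34 + 2·25 = 84
34(ω_s−ω_c) = −84(ω_r−ω_c),  ω_r=0, ω_c=1
ω_s = 1 − (84/34)(0−1) = 59/17
ω_s/ω_c = 59/17

59/17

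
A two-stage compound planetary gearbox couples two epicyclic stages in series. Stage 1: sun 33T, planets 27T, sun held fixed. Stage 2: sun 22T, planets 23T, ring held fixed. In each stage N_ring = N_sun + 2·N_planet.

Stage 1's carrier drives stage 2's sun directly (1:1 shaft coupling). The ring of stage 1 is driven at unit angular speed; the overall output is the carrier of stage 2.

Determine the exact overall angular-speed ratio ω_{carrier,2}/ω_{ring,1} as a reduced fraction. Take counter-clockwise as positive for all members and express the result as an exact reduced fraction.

Stage 1: N_ring = 33 + 2·27 = 87
Stage 1: 33(ω_s−ω_c) = −87(ω_r−ω_c),  ω_s=0, ω_r=1
Stage 1: 33(0−ω_c) = −87(1−ω_c)  ⇒  120ω_c = 87  ⇒  ω_c = 29/40
  ⇒ ω_c¹/ω_r¹ = 29/40
Stage 2: N_ring = 22 + 2·23 = 68
Stage 2: 22(ω_s−ω_c) = −68(ω_r−ω_c),  ω_r=0, ω_s=1
Stage 2: 22(1−ω_c) = −68(0−ω_c)  ⇒  90ω_c = 22  ⇒  ω_c = 11/45
  ⇒ ω_c²/ω_s² = 11/45
Coupling ω_s² = ω_c¹ ⇒ overall = 29/40 × 11/45 = 319/1800

319/1800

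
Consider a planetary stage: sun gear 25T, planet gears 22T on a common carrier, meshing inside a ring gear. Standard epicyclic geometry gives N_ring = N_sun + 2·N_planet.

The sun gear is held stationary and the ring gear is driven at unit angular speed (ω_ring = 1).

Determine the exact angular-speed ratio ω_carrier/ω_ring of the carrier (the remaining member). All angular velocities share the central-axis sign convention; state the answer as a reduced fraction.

N_ring = 25 + 2·22 = 69
25(ω_s−ω_c) = −69(ω_r−ω_c),  ω_s=0, ω_r=1
25(0−ω_c) = −69(1−ω_c)  ⇒  94ω_c = 69  ⇒  ω_c = 69/94
ω_c/ω_r = 69/94

69/94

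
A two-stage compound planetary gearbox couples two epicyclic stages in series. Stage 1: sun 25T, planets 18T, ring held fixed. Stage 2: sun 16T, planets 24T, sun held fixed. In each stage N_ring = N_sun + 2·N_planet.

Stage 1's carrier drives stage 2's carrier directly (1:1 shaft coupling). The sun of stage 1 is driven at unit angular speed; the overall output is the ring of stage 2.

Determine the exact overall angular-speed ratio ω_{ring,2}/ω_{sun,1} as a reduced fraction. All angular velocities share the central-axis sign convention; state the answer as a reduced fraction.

Stage 1: N_ring = 25 + 2·18 = 61
Stage 1: 25(ω_s−ω_c) = −61(ω_r−ω_c),  ω_r=0, ω_s=1
Stage 1: 25(1−ω_c) = −61(0−ω_c)  ⇒  86ω_c = 25  ⇒  ω_c = 25/86
  ⇒ ω_c¹/ω_s¹ = 25/86
Stage 2: N_ring = 16 + 2·24 = 64
Stage 2: 16(ω_s−ω_c) = −64(ω_r−ω_c),  ω_s=0, ω_c=1
Stage 2: ω_r = 1 − (16/64)(0−1) = 5/4
  ⇒ ω_r²/ω_c² = 5/4
Coupling ω_c² = ω_c¹ ⇒ overall = 25/86 × 5/4 = 125/344

125/344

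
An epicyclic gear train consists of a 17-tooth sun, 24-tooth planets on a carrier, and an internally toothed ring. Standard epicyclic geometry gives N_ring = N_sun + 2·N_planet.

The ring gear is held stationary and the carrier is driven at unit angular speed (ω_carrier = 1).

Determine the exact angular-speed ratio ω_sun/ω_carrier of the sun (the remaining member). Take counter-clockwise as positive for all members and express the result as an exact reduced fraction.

N_ring = 17 + 2·24 = 65
17(ω_s−ω_c) = −65(ω_r−ω_c),  ω_r=0, ω_c=1
ω_s = 1 − (65/17)(0−1) = 82/17
ω_s/ω_c = 82/17

82/17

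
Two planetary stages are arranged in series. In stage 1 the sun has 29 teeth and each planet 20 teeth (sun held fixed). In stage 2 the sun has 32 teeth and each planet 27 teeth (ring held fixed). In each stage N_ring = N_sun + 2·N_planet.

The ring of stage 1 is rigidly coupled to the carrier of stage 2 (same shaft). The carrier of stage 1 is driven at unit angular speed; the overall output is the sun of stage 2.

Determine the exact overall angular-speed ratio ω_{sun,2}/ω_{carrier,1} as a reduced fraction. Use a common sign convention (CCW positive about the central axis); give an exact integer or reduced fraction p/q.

Stage 1: N_ring = 29 + 2·20 = 69
Stage 1: 29(ω_s−ω_c) = −69(ω_r−ω_c),  ω_s=0, ω_c=1
Stage 1: ω_r = 1 − (29/69)(0−1) = 98/69
  ⇒ ω_r¹/ω_c¹ = 98/69
Stage 2: N_ring = 32 + 2·27 = 86
Stage 2: 32(ω_s−ω_c) = −86(ω_r−ω_c),  ω_r=0, ω_c=1
Stage 2: ω_s = 1 − (86/32)(0−1) = 59/16
  ⇒ ω_s²/ω_c² = 59/16
Coupling ω_c² = ω_r¹ ⇒ overall = 98/69 × 59/16 = 2891/552

2891/552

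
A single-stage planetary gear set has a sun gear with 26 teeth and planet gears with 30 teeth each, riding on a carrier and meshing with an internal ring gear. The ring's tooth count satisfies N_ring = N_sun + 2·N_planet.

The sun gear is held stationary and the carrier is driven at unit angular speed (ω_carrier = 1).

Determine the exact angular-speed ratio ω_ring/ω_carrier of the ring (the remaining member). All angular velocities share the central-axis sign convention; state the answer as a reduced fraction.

N_ring = 26 + 2·30 = 86
26(ω_s−ω_c) = −86(ω_r−ω_c),  ω_s=0, ω_c=1
ω_r = 1 − (26/86)(0−1) = 56/43
ω_r/ω_c = 56/43

56/43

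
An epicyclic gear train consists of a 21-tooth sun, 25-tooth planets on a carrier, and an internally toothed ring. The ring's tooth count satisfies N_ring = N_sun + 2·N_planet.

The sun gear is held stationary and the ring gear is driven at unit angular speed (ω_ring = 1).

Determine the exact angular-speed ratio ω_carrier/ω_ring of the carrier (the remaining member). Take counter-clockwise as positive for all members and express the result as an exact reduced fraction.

N_ring = 21 + 2·25 = 71
21(ω_s−ω_c) = −71(ω_r−ω_c),  ω_s=0, ω_r=1
21(0−ω_c) = −71(1−ω_c)  ⇒  92ω_c = 71  ⇒  ω_c = 71/92
ω_c/ω_r = 71/92

71/92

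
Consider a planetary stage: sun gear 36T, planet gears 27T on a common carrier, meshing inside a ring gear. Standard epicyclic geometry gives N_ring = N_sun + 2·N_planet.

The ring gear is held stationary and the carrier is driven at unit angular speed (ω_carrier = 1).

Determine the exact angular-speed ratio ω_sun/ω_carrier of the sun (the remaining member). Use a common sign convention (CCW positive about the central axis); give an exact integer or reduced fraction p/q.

N_ring = 36 + 2·27 = 90
36(ω_s−ω_c) = −90(ω_r−ω_c),  ω_r=0, ω_c=1
ω_s = 1 − (90/36)(0−1) = 7/2
ω_s/ω_c = 7/2

7/2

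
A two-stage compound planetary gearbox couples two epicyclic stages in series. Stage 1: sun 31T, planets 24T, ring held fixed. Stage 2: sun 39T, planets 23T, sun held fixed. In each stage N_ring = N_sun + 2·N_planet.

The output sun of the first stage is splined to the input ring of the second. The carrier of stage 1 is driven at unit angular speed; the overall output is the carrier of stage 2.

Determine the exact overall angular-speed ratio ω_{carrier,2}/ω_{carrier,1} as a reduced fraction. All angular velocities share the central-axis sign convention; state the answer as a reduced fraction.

4675/1922

Stage 1: N_ring = 31 + 2·24 = 79
Stage 1: 31(ω_s−ω_c) = −79(ω_r−ω_c),  ω_r=0, ω_c=1
Stage 1: ω_s = 1 − (79/31)(0−1) = 110/31
  ⇒ ω_s¹/ω_c¹ = 110/31
Stage 2: N_ring = 39 + 2·23 = 85
Stage 2: 39(ω_s−ω_c) = −85(ω_r−ω_c),  ω_s=0, ω_r=1
Stage 2: 39(0−ω_c) = −85(1−ω_c)  ⇒  124ω_c = 85  ⇒  ω_c = 85/124
  ⇒ ω_c²/ω_r² = 85/124
Coupling ω_r² = ω_s¹ ⇒ overall = 110/31 × 85/124 = 4675/1922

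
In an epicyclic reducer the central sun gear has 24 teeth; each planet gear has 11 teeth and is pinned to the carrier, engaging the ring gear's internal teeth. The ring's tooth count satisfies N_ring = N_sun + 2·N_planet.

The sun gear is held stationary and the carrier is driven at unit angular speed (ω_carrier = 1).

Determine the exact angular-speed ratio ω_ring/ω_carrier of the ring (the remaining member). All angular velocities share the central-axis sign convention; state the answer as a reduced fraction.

N_ring = 24 + 2·11 = 46
24(ω_s−ω_c) = −46(ω_r−ω_c),  ω_s=0, ω_c=1
ω_r = 1 − (24/46)(0−1) = 35/23
ω_r/ω_c = 35/23

35/23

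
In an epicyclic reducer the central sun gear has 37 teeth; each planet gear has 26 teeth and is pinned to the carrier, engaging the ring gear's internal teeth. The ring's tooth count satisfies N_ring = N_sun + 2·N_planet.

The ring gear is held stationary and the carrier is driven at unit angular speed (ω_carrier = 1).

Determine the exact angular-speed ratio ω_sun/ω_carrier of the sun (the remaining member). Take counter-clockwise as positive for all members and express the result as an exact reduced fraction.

N_ring = 37 + 2·26 = 89
37(ω_s−ω_c) = −89(ω_r−ω_c),  ω_r=0, ω_c=1
ω_s = 1 − (89/37)(0−1) = 126/37
ω_s/ω_c = 126/37

126/37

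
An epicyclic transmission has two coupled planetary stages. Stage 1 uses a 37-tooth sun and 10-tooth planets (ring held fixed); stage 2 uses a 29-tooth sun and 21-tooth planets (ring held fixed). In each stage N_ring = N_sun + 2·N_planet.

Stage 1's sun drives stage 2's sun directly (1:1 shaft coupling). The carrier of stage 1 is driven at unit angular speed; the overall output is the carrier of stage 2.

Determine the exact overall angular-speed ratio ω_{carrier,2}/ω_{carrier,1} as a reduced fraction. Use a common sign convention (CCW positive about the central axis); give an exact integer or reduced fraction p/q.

1363/1850

Stage 1: N_ring = 37 + 2·10 = 57
Stage 1: 37(ω_s−ω_c) = −57(ω_r−ω_c),  ω_r=0, ω_c=1
Stage 1: ω_s = 1 − (57/37)(0−1) = 94/37
  ⇒ ω_s¹/ω_c¹ = 94/37
Stage 2: N_ring = 29 + 2·21 = 71
Stage 2: 29(ω_s−ω_c) = −71(ω_r−ω_c),  ω_r=0, ω_s=1
Stage 2: 29(1−ω_c) = −71(0−ω_c)  ⇒  100ω_c = 29  ⇒  ω_c = 29/100
  ⇒ ω_c²/ω_s² = 29/100
Coupling ω_s² = ω_s¹ ⇒ overall = 94/37 × 29/100 = 1363/1850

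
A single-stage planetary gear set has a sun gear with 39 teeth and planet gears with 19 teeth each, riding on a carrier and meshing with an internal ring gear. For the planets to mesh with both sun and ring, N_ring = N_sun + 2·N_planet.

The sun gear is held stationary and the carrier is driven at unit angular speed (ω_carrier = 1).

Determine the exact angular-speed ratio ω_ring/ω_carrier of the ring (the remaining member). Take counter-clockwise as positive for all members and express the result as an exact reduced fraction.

N_ring = 39 + 2·19 = 77
39(ω_s−ω_c) = −77(ω_r−ω_c),  ω_s=0, ω_c=1
ω_r = 1 − (39/77)(0−1) = 116/77
ω_r/ω_c = 116/77

116/77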